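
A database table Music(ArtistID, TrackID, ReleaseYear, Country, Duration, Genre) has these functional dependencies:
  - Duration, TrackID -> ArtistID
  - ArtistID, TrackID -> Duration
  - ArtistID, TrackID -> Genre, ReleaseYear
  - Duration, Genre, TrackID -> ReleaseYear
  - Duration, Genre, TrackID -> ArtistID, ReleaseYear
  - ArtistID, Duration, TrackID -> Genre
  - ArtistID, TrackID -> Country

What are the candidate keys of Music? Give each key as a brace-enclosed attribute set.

{ArtistID, TrackID}, {Duration, TrackID}

{TrackID} never appears on the right of any FD, so every key must include it.
Closure of {ArtistID, TrackID} is {ArtistID, Country, Duration, Genre, ReleaseYear, TrackID}, the whole schema; {ArtistID, TrackID} is a candidate key.
Closure of {Duration, TrackID} is {ArtistID, Country, Duration, Genre, ReleaseYear, TrackID}, the whole schema; {Duration, TrackID} is a candidate key.
No proper subset of any of these is a key, and no other minimal superkey exists.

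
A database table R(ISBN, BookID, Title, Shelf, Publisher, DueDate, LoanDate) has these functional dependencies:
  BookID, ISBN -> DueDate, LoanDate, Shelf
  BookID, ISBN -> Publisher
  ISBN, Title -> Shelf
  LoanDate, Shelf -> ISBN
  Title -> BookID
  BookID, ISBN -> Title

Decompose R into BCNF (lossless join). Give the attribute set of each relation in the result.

{BookID, Title}; {DueDate, LoanDate, Publisher, Shelf, Title}; {ISBN, LoanDate, Shelf}

Candidate keys of the original relation: {BookID, ISBN}, {BookID, LoanDate, Shelf}, {ISBN, Title}, {LoanDate, Shelf, Title}.
Within {BookID, DueDate, ISBN, LoanDate, Publisher, Shelf, Title}: {LoanDate, Shelf}⁺ ∩ {BookID, DueDate, ISBN, LoanDate, Publisher, Shelf, Title} = {ISBN, LoanDate, Shelf}, not the whole set, so LoanDate, Shelf -> ISBN violates BCNF; decompose into {ISBN, LoanDate, Shelf} and {BookID, DueDate, LoanDate, Publisher, Shelf, Title}.
{ISBN, LoanDate, Shelf} is in BCNF.
Within {BookID, DueDate, LoanDate, Publisher, Shelf, Title}: {Title}⁺ ∩ {BookID, DueDate, LoanDate, Publisher, Shelf, Title} = {BookID, Title}, not the whole set, so Title -> BookID violates BCNF; decompose into {BookID, Title} and {DueDate, LoanDate, Publisher, Shelf, Title}.
{BookID, Title} is in BCNF.
{DueDate, LoanDate, Publisher, Shelf, Title} is in BCNF.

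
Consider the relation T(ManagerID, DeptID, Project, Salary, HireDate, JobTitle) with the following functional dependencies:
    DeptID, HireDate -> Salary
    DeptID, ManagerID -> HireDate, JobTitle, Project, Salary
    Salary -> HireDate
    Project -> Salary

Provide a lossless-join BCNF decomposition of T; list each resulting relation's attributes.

Candidate key of the original relation: {DeptID, ManagerID}.
In {DeptID, HireDate, JobTitle, ManagerID, Project, Salary}, {DeptID, HireDate} is not a superkey ({DeptID, HireDate}⁺ restricted to this set is {DeptID, HireDate, Salary}), so split on DeptID, HireDate -> Salary into {DeptID, HireDate, Salary} and {DeptID, HireDate, JobTitle, ManagerID, Project}.
In {DeptID, HireDate, Salary}, {Salary} is not a superkey ({Salary}⁺ restricted to this set is {HireDate, Salary}), so split on Salary -> HireDate into {HireDate, Salary} and {DeptID, Salary}.
{HireDate, Salary} is in BCNF.
{DeptID, Salary} is in BCNF.
In {DeptID, HireDate, JobTitle, ManagerID, Project}, {Project} is not a superkey ({Project}⁺ restricted to this set is {HireDate, Project}), so split on Project -> HireDate into {HireDate, Project} and {DeptID, JobTitle, ManagerID, Project}.
{HireDate, Project} is in BCNF.
{DeptID, JobTitle, ManagerID, Project} is in BCNF.

{DeptID, JobTitle, ManagerID, Project}; {DeptID, Salary}; {HireDate, Project}; {HireDate, Salary}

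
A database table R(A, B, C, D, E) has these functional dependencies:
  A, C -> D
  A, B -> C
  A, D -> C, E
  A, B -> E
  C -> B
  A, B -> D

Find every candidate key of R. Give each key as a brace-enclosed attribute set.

{A, B}, {A, C}, {A, D}

Attributes never on any right-hand side: {A} — every candidate key must contain it.
{A, B} is a candidate key since {A, B}⁺ = {A, B, C, D, E} covers every attribute.
{A, C} is a candidate key since {A, C}⁺ = {A, B, C, D, E} covers every attribute.
{A, D} is a candidate key since {A, D}⁺ = {A, B, C, D, E} covers every attribute.
No proper subset of any of these is a key, and no other minimal superkey exists.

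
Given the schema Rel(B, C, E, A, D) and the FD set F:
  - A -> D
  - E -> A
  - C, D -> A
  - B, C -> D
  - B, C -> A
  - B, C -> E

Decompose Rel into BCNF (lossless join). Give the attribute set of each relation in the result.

Candidate key of the original relation: {B, C}.
Within {A, B, C, D, E}: {A}⁺ ∩ {A, B, C, D, E} = {A, D}, not the whole set, so A -> D violates BCNF; decompose into {A, D} and {A, B, C, E}.
{A, D}: every determinant is a superkey — BCNF.
Within {A, B, C, E}: {E}⁺ ∩ {A, B, C, E} = {A, E}, not the whole set, so E -> A violates BCNF; decompose into {A, E} and {B, C, E}.
{A, E}: every determinant is a superkey — BCNF.
{B, C, E}: every determinant is a superkey — BCNF.

{A, D}; {A, E}; {B, C, E}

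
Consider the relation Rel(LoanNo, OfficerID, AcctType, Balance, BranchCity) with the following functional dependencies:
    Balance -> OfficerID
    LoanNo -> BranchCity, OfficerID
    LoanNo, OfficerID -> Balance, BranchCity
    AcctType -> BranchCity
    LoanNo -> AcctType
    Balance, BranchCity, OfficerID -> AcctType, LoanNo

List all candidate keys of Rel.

{AcctType, Balance}, {Balance, BranchCity}, {LoanNo}

{LoanNo}⁺ = {AcctType, Balance, BranchCity, LoanNo, OfficerID} — all of the relation — so {LoanNo} is a candidate key.
{AcctType, Balance}⁺ = {AcctType, Balance, BranchCity, LoanNo, OfficerID} — all of the relation — so {AcctType, Balance} is a candidate key.
{Balance, BranchCity}⁺ = {AcctType, Balance, BranchCity, LoanNo, OfficerID} — all of the relation — so {Balance, BranchCity} is a candidate key.
Any other superkey properly contains one of these, so there are no further candidate keys.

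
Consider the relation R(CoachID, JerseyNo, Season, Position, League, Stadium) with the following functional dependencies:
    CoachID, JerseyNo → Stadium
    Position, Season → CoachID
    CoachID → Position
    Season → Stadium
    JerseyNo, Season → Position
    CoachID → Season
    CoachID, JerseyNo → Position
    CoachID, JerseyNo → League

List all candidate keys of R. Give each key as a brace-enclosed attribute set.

{JerseyNo} never appears on the right of any FD, so every key must include it.
Closure of {CoachID, JerseyNo} is {CoachID, JerseyNo, League, Position, Season, Stadium}, the whole schema; {CoachID, JerseyNo} is a candidate key.
Closure of {JerseyNo, Season} is {CoachID, JerseyNo, League, Position, Season, Stadium}, the whole schema; {JerseyNo, Season} is a candidate key.
Any other superkey properly contains one of these, so there are no further candidate keys.

{CoachID, JerseyNo}, {JerseyNo, Season}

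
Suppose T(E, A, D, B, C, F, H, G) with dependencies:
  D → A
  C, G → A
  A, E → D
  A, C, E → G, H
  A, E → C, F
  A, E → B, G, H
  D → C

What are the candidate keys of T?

No FD produces {E}, so it must be in every candidate key.
Closure of {A, E} is {A, B, C, D, E, F, G, H}, the whole schema; {A, E} is a candidate key.
Closure of {D, E} is {A, B, C, D, E, F, G, H}, the whole schema; {D, E} is a candidate key.
Closure of {C, E, G} is {A, B, C, D, E, F, G, H}, the whole schema; {C, E, G} is a candidate key.
No proper subset of any of these is a key, and no other minimal superkey exists.

{A, E}, {C, E, G}, {D, E}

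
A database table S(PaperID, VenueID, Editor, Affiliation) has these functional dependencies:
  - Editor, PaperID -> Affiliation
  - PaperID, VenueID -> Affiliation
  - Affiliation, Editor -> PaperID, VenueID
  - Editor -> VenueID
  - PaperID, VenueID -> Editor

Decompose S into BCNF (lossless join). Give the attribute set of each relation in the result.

{Affiliation, Editor, PaperID}; {Editor, VenueID}

Candidate keys of the original relation: {Affiliation, Editor}, {Editor, PaperID}, {PaperID, VenueID}.
{Affiliation, Editor, PaperID, VenueID}: {Editor} determines {Editor, VenueID} here but is not a superkey — split on Editor -> VenueID, giving {Editor, VenueID} and {Affiliation, Editor, PaperID}.
{Editor, VenueID}: every determinant is a superkey — BCNF.
{Affiliation, Editor, PaperID}: every determinant is a superkey — BCNF.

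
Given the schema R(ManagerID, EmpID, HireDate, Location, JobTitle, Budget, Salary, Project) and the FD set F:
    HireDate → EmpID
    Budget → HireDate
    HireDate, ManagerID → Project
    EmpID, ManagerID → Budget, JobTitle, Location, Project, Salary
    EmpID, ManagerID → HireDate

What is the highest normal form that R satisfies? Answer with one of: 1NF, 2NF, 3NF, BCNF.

Candidate keys: {Budget, ManagerID}, {EmpID, ManagerID}, {HireDate, ManagerID}. Prime attributes: {Budget, EmpID, HireDate, ManagerID}.
For HireDate → EmpID we have {HireDate}⁺ = {EmpID, HireDate}; {HireDate} is not a superkey, so BCNF fails.
Since {EmpID} ⊆ prime attributes and every other non-superkey FD also has a prime right side, the schema is in 3NF.

3NF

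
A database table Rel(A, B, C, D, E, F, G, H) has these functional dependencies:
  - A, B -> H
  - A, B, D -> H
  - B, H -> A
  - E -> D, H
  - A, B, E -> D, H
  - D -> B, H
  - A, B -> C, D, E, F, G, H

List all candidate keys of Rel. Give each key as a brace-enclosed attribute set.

{A, B}, {B, H}, {D}, {E}

Closure of {D} is {A, B, C, D, E, F, G, H}, the whole schema; {D} is a candidate key.
Closure of {E} is {A, B, C, D, E, F, G, H}, the whole schema; {E} is a candidate key.
Closure of {A, B} is {A, B, C, D, E, F, G, H}, the whole schema; {A, B} is a candidate key.
Closure of {B, H} is {A, B, C, D, E, F, G, H}, the whole schema; {B, H} is a candidate key.
These are minimal and exhaustive — every other superkey contains one of them.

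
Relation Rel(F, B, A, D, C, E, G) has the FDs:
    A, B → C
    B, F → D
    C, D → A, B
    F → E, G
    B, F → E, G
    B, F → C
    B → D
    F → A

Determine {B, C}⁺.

Start with {B, C}.
B → D applies; add {D} → now {B, C, D}.
C, D → A, B applies; add {A} → now {A, B, C, D}.
No further FD applies.

{A, B, C, D}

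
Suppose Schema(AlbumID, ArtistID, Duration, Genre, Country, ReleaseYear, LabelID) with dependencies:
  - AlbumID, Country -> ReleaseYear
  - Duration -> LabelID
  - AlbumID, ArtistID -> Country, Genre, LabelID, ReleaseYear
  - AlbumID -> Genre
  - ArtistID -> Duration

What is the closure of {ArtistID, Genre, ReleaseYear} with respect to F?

{ArtistID, Duration, Genre, LabelID, ReleaseYear}

Start with {ArtistID, Genre, ReleaseYear}.
ArtistID -> Duration applies; add {Duration} → now {ArtistID, Duration, Genre, ReleaseYear}.
Duration -> LabelID applies; add {LabelID} → now {ArtistID, Duration, Genre, LabelID, ReleaseYear}.
No further FD applies.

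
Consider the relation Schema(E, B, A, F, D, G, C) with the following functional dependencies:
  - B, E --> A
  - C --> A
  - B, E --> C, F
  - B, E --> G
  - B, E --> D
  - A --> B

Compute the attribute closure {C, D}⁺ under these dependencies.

Start with {C, D}.
C --> A applies; add {A} → now {A, C, D}.
A --> B applies; add {B} → now {A, B, C, D}.
No further FD applies.

{A, B, C, D}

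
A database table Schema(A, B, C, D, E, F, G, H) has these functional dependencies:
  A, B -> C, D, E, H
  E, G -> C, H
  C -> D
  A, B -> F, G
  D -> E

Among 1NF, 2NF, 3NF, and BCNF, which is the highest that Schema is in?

2NF

Candidate key: {A, B}. Prime attributes: {A, B}.
E, G -> C, H: {E, G}⁺ = {C, D, E, G, H}, which is not all of the attributes, so the left side is not a superkey — BCNF is violated.
Because {C, H} are non-prime and the left side of E, G -> C, H is not a superkey, the relation is not in 3NF.
No non-prime attribute depends on a proper subset of any candidate key, so 2NF holds.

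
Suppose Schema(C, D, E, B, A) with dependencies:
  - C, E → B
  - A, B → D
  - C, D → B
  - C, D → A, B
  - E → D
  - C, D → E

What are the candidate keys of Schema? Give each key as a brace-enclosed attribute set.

{A, B, C}, {C, D}, {C, E}

No FD produces {C}, so it must be in every candidate key.
Closure of {C, D} is {A, B, C, D, E}, the whole schema; {C, D} is a candidate key.
Closure of {C, E} is {A, B, C, D, E}, the whole schema; {C, E} is a candidate key.
Closure of {A, B, C} is {A, B, C, D, E}, the whole schema; {A, B, C} is a candidate key.
Any other superkey properly contains one of these, so there are no further candidate keys.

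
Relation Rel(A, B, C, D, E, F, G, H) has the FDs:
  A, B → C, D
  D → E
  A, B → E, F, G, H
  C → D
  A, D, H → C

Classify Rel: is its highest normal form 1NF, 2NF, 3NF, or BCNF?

Candidate key: {A, B}. Prime attributes: {A, B}.
For D → E we have {D}⁺ = {D, E}; {D} is not a superkey, so BCNF fails.
Because {E} is non-prime and the left side of D → E is not a superkey, the relation is not in 3NF.
Checking every proper subset of each key, none determines a non-prime attribute — 2NF is satisfied.

2NF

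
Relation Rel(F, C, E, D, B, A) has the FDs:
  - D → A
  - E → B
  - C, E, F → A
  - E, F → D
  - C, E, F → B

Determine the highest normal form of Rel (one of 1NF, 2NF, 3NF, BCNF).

Candidate key: {C, E, F}. Prime attributes: {C, E, F}.
For D → A we have {D}⁺ = {A, D}; {D} is not a superkey, so BCNF fails.
D → A has non-prime {A} on the right and a non-superkey on the left, so 3NF fails.
Since {E} ⊂ {C, E, F} and {E}⁺ ⊇ {B} with {B} non-prime, there is a partial dependency; 2NF fails.

1NF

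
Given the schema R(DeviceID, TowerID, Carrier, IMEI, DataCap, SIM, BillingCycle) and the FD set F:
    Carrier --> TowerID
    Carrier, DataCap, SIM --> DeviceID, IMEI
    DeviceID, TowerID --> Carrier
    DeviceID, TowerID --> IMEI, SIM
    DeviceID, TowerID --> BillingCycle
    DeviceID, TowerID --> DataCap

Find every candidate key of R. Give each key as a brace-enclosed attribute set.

{Carrier, DataCap, SIM}, {Carrier, DeviceID}, {DeviceID, TowerID}

Closure of {Carrier, DeviceID} is {BillingCycle, Carrier, DataCap, DeviceID, IMEI, SIM, TowerID}, the whole schema; {Carrier, DeviceID} is a candidate key.
Closure of {DeviceID, TowerID} is {BillingCycle, Carrier, DataCap, DeviceID, IMEI, SIM, TowerID}, the whole schema; {DeviceID, TowerID} is a candidate key.
Closure of {Carrier, DataCap, SIM} is {BillingCycle, Carrier, DataCap, DeviceID, IMEI, SIM, TowerID}, the whole schema; {Carrier, DataCap, SIM} is a candidate key.
No proper subset of any of these is a key, and no other minimal superkey exists.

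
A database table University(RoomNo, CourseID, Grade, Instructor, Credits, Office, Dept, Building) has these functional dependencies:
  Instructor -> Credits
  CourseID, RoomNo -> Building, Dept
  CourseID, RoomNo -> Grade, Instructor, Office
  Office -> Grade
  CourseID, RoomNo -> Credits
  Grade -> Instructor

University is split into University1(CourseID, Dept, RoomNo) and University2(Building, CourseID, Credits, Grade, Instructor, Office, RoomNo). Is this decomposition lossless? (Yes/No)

Yes

The shared attributes are {CourseID, RoomNo} and {CourseID, RoomNo}⁺ = {Building, CourseID, Credits, Dept, Grade, Instructor, Office, RoomNo}.
This includes all of University1, so the common attributes are a superkey of University1 — the join is lossless.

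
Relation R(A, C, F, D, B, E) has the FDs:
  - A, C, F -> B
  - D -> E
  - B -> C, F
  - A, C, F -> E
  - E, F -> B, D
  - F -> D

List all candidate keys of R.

{A, B}, {A, F}

Attributes never on any right-hand side: {A} — every candidate key must contain it.
{A, B} is a candidate key since {A, B}⁺ = {A, B, C, D, E, F} covers every attribute.
{A, F} is a candidate key since {A, F}⁺ = {A, B, C, D, E, F} covers every attribute.
These are minimal and exhaustive — every other superkey contains one of them.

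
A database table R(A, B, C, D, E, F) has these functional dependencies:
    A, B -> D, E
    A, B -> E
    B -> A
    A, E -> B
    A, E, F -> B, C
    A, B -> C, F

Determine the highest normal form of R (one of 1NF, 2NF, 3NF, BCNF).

BCNF

Candidate keys: {A, E}, {B}. Prime attributes: {A, B, E}.
Each dependency's left side is a superkey — BCNF holds.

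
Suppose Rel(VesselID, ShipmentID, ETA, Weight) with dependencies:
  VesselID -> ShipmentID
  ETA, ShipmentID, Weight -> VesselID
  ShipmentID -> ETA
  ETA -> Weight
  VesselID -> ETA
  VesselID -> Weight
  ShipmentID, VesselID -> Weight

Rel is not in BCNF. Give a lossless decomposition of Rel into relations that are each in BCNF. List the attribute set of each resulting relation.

Candidate keys of the original relation: {ShipmentID}, {VesselID}.
{ETA, ShipmentID, VesselID, Weight}: {ETA} determines {ETA, Weight} here but is not a superkey — split on ETA -> Weight, giving {ETA, Weight} and {ETA, ShipmentID, VesselID}.
{ETA, Weight}: every determinant is a superkey — BCNF.
{ETA, ShipmentID, VesselID}: every determinant is a superkey — BCNF.

{ETA, ShipmentID, VesselID}; {ETA, Weight}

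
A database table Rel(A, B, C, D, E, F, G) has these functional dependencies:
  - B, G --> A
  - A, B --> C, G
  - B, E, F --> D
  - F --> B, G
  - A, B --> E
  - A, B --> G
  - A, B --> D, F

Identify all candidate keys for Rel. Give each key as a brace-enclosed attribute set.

{A, B}, {B, G}, {F}

{F}⁺ = {A, B, C, D, E, F, G}, which is every attribute, so {F} is a candidate key.
{A, B}⁺ = {A, B, C, D, E, F, G}, which is every attribute, so {A, B} is a candidate key.
{B, G}⁺ = {A, B, C, D, E, F, G}, which is every attribute, so {B, G} is a candidate key.
Any other superkey properly contains one of these, so there are no further candidate keys.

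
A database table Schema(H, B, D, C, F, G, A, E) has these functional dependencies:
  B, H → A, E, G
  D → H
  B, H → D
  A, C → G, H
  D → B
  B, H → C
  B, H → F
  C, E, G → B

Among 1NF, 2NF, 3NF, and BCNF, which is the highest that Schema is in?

3NF

Candidate keys: {A, B, C}, {A, C, E}, {B, H}, {C, E, G, H}, {D}. Prime attributes: {A, B, C, D, E, G, H}.
For A, C → G, H we have {A, C}⁺ = {A, C, G, H}; {A, C} is not a superkey, so BCNF fails.
Since {G, H} ⊆ prime attributes and every other non-superkey FD also has a prime right side, the schema is in 3NF.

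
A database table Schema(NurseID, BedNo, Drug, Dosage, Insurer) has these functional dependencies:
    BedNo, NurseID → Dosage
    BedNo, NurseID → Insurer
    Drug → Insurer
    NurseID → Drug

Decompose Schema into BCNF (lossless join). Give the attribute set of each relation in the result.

Candidate key of the original relation: {BedNo, NurseID}.
Within {BedNo, Dosage, Drug, Insurer, NurseID}: {Drug}⁺ ∩ {BedNo, Dosage, Drug, Insurer, NurseID} = {Drug, Insurer}, not the whole set, so Drug → Insurer violates BCNF; decompose into {Drug, Insurer} and {BedNo, Dosage, Drug, NurseID}.
{Drug, Insurer}: every determinant is a superkey — BCNF.
Within {BedNo, Dosage, Drug, NurseID}: {NurseID}⁺ ∩ {BedNo, Dosage, Drug, NurseID} = {Drug, NurseID}, not the whole set, so NurseID → Drug violates BCNF; decompose into {Drug, NurseID} and {BedNo, Dosage, NurseID}.
{Drug, NurseID}: every determinant is a superkey — BCNF.
{BedNo, Dosage, NurseID}: every determinant is a superkey — BCNF.

{BedNo, Dosage, NurseID}; {Drug, Insurer}; {Drug, NurseID}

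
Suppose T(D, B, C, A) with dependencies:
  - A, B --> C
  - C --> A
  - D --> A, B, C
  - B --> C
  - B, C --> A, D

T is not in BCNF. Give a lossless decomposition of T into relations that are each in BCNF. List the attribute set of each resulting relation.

{A, C}; {B, C, D}

Candidate keys of the original relation: {B}, {D}.
In {A, B, C, D}, {C} is not a superkey ({C}⁺ restricted to this set is {A, C}), so split on C --> A into {A, C} and {B, C, D}.
{A, C} has no BCNF violation.
{B, C, D} has no BCNF violation.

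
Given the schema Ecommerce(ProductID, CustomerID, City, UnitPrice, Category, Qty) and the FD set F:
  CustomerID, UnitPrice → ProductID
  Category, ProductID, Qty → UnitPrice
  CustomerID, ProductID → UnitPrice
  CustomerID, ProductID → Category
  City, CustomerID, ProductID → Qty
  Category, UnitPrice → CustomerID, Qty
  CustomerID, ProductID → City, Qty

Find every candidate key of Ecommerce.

{Category, ProductID, Qty}, {Category, UnitPrice}, {CustomerID, ProductID}, {CustomerID, UnitPrice}

{Category, UnitPrice} is a candidate key since {Category, UnitPrice}⁺ = {Category, City, CustomerID, ProductID, Qty, UnitPrice} covers every attribute.
{CustomerID, ProductID} is a candidate key since {CustomerID, ProductID}⁺ = {Category, City, CustomerID, ProductID, Qty, UnitPrice} covers every attribute.
{CustomerID, UnitPrice} is a candidate key since {CustomerID, UnitPrice}⁺ = {Category, City, CustomerID, ProductID, Qty, UnitPrice} covers every attribute.
{Category, ProductID, Qty} is a candidate key since {Category, ProductID, Qty}⁺ = {Category, City, CustomerID, ProductID, Qty, UnitPrice} covers every attribute.
Any other superkey properly contains one of these, so there are no further candidate keys.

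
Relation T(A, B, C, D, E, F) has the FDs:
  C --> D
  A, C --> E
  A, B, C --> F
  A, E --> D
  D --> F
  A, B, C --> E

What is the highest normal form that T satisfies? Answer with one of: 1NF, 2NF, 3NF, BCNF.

1NF

Candidate key: {A, B, C}. Prime attributes: {A, B, C}.
C --> D: {C}⁺ = {C, D, F}, which is not all of the attributes, so the left side is not a superkey — BCNF is violated.
C --> D has non-prime {D} on the right and a non-superkey on the left, so 3NF fails.
Since {C} ⊂ {A, B, C} and {C}⁺ ⊇ {D, F} with {D, F} non-prime, there is a partial dependency; 2NF fails.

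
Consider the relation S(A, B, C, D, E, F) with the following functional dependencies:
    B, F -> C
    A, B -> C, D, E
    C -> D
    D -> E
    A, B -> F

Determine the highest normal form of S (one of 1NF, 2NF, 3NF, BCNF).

2NF

Candidate key: {A, B}. Prime attributes: {A, B}.
B, F -> C: {B, F}⁺ = {B, C, D, E, F}, which is not all of the attributes, so the left side is not a superkey — BCNF is violated.
Because {C} is non-prime and the left side of B, F -> C is not a superkey, the relation is not in 3NF.
No non-prime attribute depends on a proper subset of any candidate key, so 2NF holds.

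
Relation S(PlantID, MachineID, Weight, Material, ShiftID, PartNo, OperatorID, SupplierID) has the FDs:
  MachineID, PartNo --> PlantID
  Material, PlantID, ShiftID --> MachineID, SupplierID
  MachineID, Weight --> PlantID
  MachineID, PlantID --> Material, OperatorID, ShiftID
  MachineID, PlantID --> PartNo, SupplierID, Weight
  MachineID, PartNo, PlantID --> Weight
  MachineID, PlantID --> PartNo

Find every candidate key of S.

{MachineID, PartNo} is a candidate key since {MachineID, PartNo}⁺ = {MachineID, Material, OperatorID, PartNo, PlantID, ShiftID, SupplierID, Weight} covers every attribute.
{MachineID, PlantID} is a candidate key since {MachineID, PlantID}⁺ = {MachineID, Material, OperatorID, PartNo, PlantID, ShiftID, SupplierID, Weight} covers every attribute.
{MachineID, Weight} is a candidate key since {MachineID, Weight}⁺ = {MachineID, Material, OperatorID, PartNo, PlantID, ShiftID, SupplierID, Weight} covers every attribute.
{Material, PlantID, ShiftID} is a candidate key since {Material, PlantID, ShiftID}⁺ = {MachineID, Material, OperatorID, PartNo, PlantID, ShiftID, SupplierID, Weight} covers every attribute.
These are minimal and exhaustive — every other superkey contains one of them.

{MachineID, PartNo}, {MachineID, PlantID}, {MachineID, Weight}, {Material, PlantID, ShiftID}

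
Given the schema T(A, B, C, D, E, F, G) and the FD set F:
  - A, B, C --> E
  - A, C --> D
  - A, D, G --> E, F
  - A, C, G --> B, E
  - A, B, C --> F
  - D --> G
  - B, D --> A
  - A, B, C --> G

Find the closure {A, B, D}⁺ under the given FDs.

Start with {A, B, D}.
D --> G applies; add {G} → now {A, B, D, G}.
A, D, G --> E, F applies; add {E, F} → now {A, B, D, E, F, G}.
No further FD applies.

{A, B, D, E, F, G}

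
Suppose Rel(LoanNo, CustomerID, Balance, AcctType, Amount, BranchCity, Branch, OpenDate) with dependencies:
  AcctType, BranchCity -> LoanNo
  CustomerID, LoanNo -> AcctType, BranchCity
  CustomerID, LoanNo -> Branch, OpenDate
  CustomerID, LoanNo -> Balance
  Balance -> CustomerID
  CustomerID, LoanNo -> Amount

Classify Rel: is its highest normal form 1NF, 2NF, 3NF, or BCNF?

Candidate keys: {AcctType, Balance, BranchCity}, {AcctType, BranchCity, CustomerID}, {Balance, LoanNo}, {CustomerID, LoanNo}. Prime attributes: {AcctType, Balance, BranchCity, CustomerID, LoanNo}.
For AcctType, BranchCity -> LoanNo we have {AcctType, BranchCity}⁺ = {AcctType, BranchCity, LoanNo}; {AcctType, BranchCity} is not a superkey, so BCNF fails.
Since {LoanNo} ⊆ prime attributes and every other non-superkey FD also has a prime right side, the schema is in 3NF.

3NF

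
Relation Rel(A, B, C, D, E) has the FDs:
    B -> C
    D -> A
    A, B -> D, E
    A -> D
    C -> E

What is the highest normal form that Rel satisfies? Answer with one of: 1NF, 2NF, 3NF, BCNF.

1NF

Candidate keys: {A, B}, {B, D}. Prime attributes: {A, B, D}.
B -> C: {B}⁺ = {B, C, E}, which is not all of the attributes, so the left side is not a superkey — BCNF is violated.
B -> C has non-prime {C} on the right and a non-superkey on the left, so 3NF fails.
{B} is a proper subset of the key {A, B}, and {B}⁺ contains the non-prime attributes {C, E} — a partial dependency, so 2NF is violated.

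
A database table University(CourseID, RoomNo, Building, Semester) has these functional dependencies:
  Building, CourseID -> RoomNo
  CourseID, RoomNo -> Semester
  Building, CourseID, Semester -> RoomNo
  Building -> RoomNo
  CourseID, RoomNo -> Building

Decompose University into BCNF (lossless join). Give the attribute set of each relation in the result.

Candidate keys of the original relation: {Building, CourseID}, {CourseID, RoomNo}.
{Building, CourseID, RoomNo, Semester}: {Building} determines {Building, RoomNo} here but is not a superkey — split on Building -> RoomNo, giving {Building, RoomNo} and {Building, CourseID, Semester}.
{Building, RoomNo} has no BCNF violation.
{Building, CourseID, Semester} has no BCNF violation.

{Building, CourseID, Semester}; {Building, RoomNo}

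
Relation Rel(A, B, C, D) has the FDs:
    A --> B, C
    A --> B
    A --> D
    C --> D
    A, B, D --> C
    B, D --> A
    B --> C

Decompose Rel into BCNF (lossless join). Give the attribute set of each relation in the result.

Candidate keys of the original relation: {A}, {B}.
{A, B, C, D}: {C} determines {C, D} here but is not a superkey — split on C --> D, giving {C, D} and {A, B, C}.
{C, D}: every determinant is a superkey — BCNF.
{A, B, C}: every determinant is a superkey — BCNF.

{A, B, C}; {C, D}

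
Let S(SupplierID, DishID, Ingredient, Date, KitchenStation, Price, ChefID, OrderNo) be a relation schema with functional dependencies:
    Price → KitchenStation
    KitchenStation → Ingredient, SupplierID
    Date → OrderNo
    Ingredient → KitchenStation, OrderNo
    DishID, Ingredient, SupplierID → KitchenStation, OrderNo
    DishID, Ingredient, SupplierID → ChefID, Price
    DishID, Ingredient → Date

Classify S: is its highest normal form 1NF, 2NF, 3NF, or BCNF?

1NF

Candidate keys: {DishID, Ingredient}, {DishID, KitchenStation}, {DishID, Price}. Prime attributes: {DishID, Ingredient, KitchenStation, Price}.
For Price → KitchenStation we have {Price}⁺ = {Ingredient, KitchenStation, OrderNo, Price, SupplierID}; {Price} is not a superkey, so BCNF fails.
Because {SupplierID} is non-prime and the left side of KitchenStation → Ingredient, SupplierID is not a superkey, the relation is not in 3NF.
Since {Ingredient} ⊂ {DishID, Ingredient} and {Ingredient}⁺ ⊇ {OrderNo, SupplierID} with {OrderNo, SupplierID} non-prime, there is a partial dependency; 2NF fails.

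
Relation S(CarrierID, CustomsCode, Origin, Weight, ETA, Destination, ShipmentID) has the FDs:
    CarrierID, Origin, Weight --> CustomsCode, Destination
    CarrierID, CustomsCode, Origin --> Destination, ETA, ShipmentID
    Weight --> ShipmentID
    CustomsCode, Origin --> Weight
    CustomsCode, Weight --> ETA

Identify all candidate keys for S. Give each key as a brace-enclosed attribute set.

{CarrierID, CustomsCode, Origin}, {CarrierID, Origin, Weight}

Attributes never on any right-hand side: {CarrierID, Origin} — every candidate key must contain all of them.
{CarrierID, CustomsCode, Origin} is a candidate key since {CarrierID, CustomsCode, Origin}⁺ = {CarrierID, CustomsCode, Destination, ETA, Origin, ShipmentID, Weight} covers every attribute.
{CarrierID, Origin, Weight} is a candidate key since {CarrierID, Origin, Weight}⁺ = {CarrierID, CustomsCode, Destination, ETA, Origin, ShipmentID, Weight} covers every attribute.
These are minimal and exhaustive — every other superkey contains one of them.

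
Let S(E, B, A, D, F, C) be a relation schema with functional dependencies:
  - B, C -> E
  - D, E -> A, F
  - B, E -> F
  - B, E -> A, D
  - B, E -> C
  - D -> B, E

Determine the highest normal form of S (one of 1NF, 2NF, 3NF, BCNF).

BCNF

Candidate keys: {B, C}, {B, E}, {D}. Prime attributes: {B, C, D, E}.
Each dependency's left side is a superkey — BCNF holds.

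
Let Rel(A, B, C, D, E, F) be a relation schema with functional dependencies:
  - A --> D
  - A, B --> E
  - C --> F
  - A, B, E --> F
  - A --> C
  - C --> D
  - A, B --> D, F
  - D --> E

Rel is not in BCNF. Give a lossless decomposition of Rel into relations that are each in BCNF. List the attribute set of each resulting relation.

{A, B}; {A, C}; {C, D, F}; {D, E}

Candidate key of the original relation: {A, B}.
Within {A, B, C, D, E, F}: {A}⁺ ∩ {A, B, C, D, E, F} = {A, C, D, E, F}, not the whole set, so A --> C, D, E, F violates BCNF; decompose into {A, C, D, E, F} and {A, B}.
Within {A, C, D, E, F}: {C}⁺ ∩ {A, C, D, E, F} = {C, D, E, F}, not the whole set, so C --> D, E, F violates BCNF; decompose into {C, D, E, F} and {A, C}.
Within {C, D, E, F}: {D}⁺ ∩ {C, D, E, F} = {D, E}, not the whole set, so D --> E violates BCNF; decompose into {D, E} and {C, D, F}.
{D, E} is in BCNF.
{C, D, F} is in BCNF.
{A, C} is in BCNF.
{A, B} is in BCNF.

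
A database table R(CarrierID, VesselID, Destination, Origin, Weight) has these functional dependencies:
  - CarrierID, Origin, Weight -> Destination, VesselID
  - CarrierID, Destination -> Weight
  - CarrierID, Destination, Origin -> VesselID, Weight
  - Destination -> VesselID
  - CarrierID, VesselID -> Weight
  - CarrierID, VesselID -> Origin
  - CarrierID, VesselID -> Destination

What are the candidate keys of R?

Attributes never on any right-hand side: {CarrierID} — every candidate key must contain it.
Closure of {CarrierID, Destination} is {CarrierID, Destination, Origin, VesselID, Weight}, the whole schema; {CarrierID, Destination} is a candidate key.
Closure of {CarrierID, VesselID} is {CarrierID, Destination, Origin, VesselID, Weight}, the whole schema; {CarrierID, VesselID} is a candidate key.
Closure of {CarrierID, Origin, Weight} is {CarrierID, Destination, Origin, VesselID, Weight}, the whole schema; {CarrierID, Origin, Weight} is a candidate key.
No proper subset of any of these is a key, and no other minimal superkey exists.

{CarrierID, Destination}, {CarrierID, Origin, Weight}, {CarrierID, VesselID}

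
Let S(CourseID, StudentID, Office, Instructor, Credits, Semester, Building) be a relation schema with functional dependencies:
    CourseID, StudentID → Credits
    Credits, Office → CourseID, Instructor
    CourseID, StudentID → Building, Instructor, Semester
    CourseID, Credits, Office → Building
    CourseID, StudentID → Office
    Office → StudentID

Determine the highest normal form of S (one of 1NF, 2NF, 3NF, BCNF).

3NF

Candidate keys: {CourseID, Office}, {CourseID, StudentID}, {Credits, Office}. Prime attributes: {CourseID, Credits, Office, StudentID}.
Office → StudentID: {Office}⁺ = {Office, StudentID}, which is not all of the attributes, so the left side is not a superkey — BCNF is violated.
But every attribute on its right side ({StudentID}) is prime, and the same holds for every other non-superkey FD, so 3NF still holds.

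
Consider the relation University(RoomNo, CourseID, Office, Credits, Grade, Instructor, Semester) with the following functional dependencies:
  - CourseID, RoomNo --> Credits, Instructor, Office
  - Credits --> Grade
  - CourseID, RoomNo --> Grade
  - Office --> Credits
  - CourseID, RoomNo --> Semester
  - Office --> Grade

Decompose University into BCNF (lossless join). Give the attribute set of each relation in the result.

{CourseID, Instructor, Office, RoomNo, Semester}; {Credits, Grade}; {Credits, Office}

Candidate key of the original relation: {CourseID, RoomNo}.
{CourseID, Credits, Grade, Instructor, Office, RoomNo, Semester}: {Credits} determines {Credits, Grade} here but is not a superkey — split on Credits --> Grade, giving {Credits, Grade} and {CourseID, Credits, Instructor, Office, RoomNo, Semester}.
{Credits, Grade} is in BCNF.
{CourseID, Credits, Instructor, Office, RoomNo, Semester}: {Office} determines {Credits, Office} here but is not a superkey — split on Office --> Credits, giving {Credits, Office} and {CourseID, Instructor, Office, RoomNo, Semester}.
{Credits, Office} is in BCNF.
{CourseID, Instructor, Office, RoomNo, Semester} is in BCNF.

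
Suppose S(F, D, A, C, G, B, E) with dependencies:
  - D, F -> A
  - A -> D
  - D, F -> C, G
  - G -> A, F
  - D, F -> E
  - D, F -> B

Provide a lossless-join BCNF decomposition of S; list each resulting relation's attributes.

Candidate keys of the original relation: {A, F}, {D, F}, {G}.
Within {A, B, C, D, E, F, G}: {A}⁺ ∩ {A, B, C, D, E, F, G} = {A, D}, not the whole set, so A -> D violates BCNF; decompose into {A, D} and {A, B, C, E, F, G}.
{A, D} has no BCNF violation.
{A, B, C, E, F, G} has no BCNF violation.

{A, B, C, E, F, G}; {A, D}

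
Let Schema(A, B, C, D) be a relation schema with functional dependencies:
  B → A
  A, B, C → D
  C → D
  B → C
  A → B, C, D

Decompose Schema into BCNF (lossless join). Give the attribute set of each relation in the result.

Candidate keys of the original relation: {A}, {B}.
{A, B, C, D}: {C} determines {C, D} here but is not a superkey — split on C → D, giving {C, D} and {A, B, C}.
{C, D}: every determinant is a superkey — BCNF.
{A, B, C}: every determinant is a superkey — BCNF.

{A, B, C}; {C, D}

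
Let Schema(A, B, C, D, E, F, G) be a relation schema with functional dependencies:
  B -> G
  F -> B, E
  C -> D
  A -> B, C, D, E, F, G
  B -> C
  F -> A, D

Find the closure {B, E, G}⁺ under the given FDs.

{B, C, D, E, G}

Start with {B, E, G}.
B -> C applies; add {C} → now {B, C, E, G}.
C -> D applies; add {D} → now {B, C, D, E, G}.
No further FD applies.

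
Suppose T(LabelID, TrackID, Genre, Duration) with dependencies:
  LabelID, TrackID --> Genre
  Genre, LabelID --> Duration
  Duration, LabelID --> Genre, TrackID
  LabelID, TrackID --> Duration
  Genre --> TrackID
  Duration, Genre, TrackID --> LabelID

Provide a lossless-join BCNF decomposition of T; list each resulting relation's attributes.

{Duration, Genre, LabelID}; {Genre, TrackID}

Candidate keys of the original relation: {Duration, Genre}, {Duration, LabelID}, {Genre, LabelID}, {LabelID, TrackID}.
{Duration, Genre, LabelID, TrackID}: {Genre} determines {Genre, TrackID} here but is not a superkey — split on Genre --> TrackID, giving {Genre, TrackID} and {Duration, Genre, LabelID}.
{Genre, TrackID} is in BCNF.
{Duration, Genre, LabelID} is in BCNF.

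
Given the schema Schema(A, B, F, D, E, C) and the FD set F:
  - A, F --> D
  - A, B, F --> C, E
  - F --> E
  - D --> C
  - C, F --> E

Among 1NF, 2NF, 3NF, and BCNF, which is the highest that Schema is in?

Candidate key: {A, B, F}. Prime attributes: {A, B, F}.
A, F --> D breaks BCNF: {A, F}⁺ = {A, C, D, E, F}, so {A, F} is not a superkey.
Because {D} is non-prime and the left side of A, F --> D is not a superkey, the relation is not in 3NF.
The proper key subset {F} of {A, B, F} determines non-prime {E}, so the relation is not even in 2NF.

1NF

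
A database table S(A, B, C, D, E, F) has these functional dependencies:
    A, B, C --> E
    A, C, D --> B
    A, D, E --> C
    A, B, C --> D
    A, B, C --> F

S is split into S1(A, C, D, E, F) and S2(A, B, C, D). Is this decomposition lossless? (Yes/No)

Yes

The shared attributes are {A, C, D} and {A, C, D}⁺ = {A, B, C, D, E, F}.
S1 is contained in that closure, so S1 ∩ S2 --> S1 holds and the join is lossless.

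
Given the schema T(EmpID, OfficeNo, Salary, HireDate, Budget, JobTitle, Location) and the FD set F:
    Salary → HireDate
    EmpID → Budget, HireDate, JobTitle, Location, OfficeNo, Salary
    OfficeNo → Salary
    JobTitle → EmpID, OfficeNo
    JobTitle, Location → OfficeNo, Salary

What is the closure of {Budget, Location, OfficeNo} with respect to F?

{Budget, HireDate, Location, OfficeNo, Salary}

Start with {Budget, Location, OfficeNo}.
OfficeNo → Salary applies; add {Salary} → now {Budget, Location, OfficeNo, Salary}.
Salary → HireDate applies; add {HireDate} → now {Budget, HireDate, Location, OfficeNo, Salary}.
No further FD applies.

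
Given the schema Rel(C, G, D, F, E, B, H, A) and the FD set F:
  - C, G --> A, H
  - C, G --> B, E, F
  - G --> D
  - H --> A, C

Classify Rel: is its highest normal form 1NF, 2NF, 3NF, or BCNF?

Candidate keys: {C, G}, {G, H}. Prime attributes: {C, G, H}.
G --> D breaks BCNF: {G}⁺ = {D, G}, so {G} is not a superkey.
G --> D has non-prime {D} on the right and a non-superkey on the left, so 3NF fails.
Since {G} ⊂ {C, G} and {G}⁺ ⊇ {D} with {D} non-prime, there is a partial dependency; 2NF fails.

1NF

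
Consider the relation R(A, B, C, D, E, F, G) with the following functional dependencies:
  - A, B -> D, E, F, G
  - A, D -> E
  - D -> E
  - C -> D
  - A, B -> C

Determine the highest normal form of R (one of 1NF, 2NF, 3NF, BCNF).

2NF

Candidate key: {A, B}. Prime attributes: {A, B}.
A, D -> E breaks BCNF: {A, D}⁺ = {A, D, E}, so {A, D} is not a superkey.
A, D -> E has non-prime {E} on the right and a non-superkey on the left, so 3NF fails.
No proper subset of a key has a non-prime attribute in its closure, so there is no partial dependency; 2NF holds.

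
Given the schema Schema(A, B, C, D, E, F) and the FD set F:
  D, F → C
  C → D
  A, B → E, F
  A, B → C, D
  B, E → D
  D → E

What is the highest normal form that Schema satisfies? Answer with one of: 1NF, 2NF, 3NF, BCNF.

Candidate key: {A, B}. Prime attributes: {A, B}.
D, F → C: {D, F}⁺ = {C, D, E, F}, which is not all of the attributes, so the left side is not a superkey — BCNF is violated.
D, F → C has non-prime {C} on the right and a non-superkey on the left, so 3NF fails.
No non-prime attribute depends on a proper subset of any candidate key, so 2NF holds.

2NF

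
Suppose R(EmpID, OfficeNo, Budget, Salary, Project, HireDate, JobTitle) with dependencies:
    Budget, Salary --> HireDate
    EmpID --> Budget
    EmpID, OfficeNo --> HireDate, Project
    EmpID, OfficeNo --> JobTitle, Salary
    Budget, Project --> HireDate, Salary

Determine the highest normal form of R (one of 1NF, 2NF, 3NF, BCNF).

Candidate key: {EmpID, OfficeNo}. Prime attributes: {EmpID, OfficeNo}.
Budget, Salary --> HireDate breaks BCNF: {Budget, Salary}⁺ = {Budget, HireDate, Salary}, so {Budget, Salary} is not a superkey.
Budget, Salary --> HireDate has non-prime {HireDate} on the right and a non-superkey on the left, so 3NF fails.
{EmpID} is a proper subset of the key {EmpID, OfficeNo}, and {EmpID}⁺ contains the non-prime attribute {Budget} — a partial dependency, so 2NF is violated.

1NF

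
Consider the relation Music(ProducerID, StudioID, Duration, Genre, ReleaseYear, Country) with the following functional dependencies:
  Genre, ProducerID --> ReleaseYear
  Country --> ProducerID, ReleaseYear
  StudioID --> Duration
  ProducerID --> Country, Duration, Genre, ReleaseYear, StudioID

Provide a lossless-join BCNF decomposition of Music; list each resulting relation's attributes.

{Country, Genre, ProducerID, ReleaseYear, StudioID}; {Duration, StudioID}

Candidate keys of the original relation: {Country}, {ProducerID}.
Within {Country, Duration, Genre, ProducerID, ReleaseYear, StudioID}: {StudioID}⁺ ∩ {Country, Duration, Genre, ProducerID, ReleaseYear, StudioID} = {Duration, StudioID}, not the whole set, so StudioID --> Duration violates BCNF; decompose into {Duration, StudioID} and {Country, Genre, ProducerID, ReleaseYear, StudioID}.
{Duration, StudioID} is in BCNF.
{Country, Genre, ProducerID, ReleaseYear, StudioID} is in BCNF.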